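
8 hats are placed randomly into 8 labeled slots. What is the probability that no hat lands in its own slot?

Derangements satisfy D(n) = (n-1)(D(n-1) + D(n-2)), starting from D(0)=1, D(1)=0.
Building up: D(2)=1, D(3)=2, D(4)=9, D(5)=44, D(6)=265, D(7)=1854, D(8)=14833.
Total arrangements: 8! = 40320.
Probability = D(8)/8! = 2119/5760.

Final answer: D(8)/8! = 14833/40320 = 0.367882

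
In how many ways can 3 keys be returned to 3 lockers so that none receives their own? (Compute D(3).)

Derangements satisfy D(n) = (n-1)(D(n-1) + D(n-2)), starting from D(0)=1, D(1)=0.
D(2) = 1 x (0 + 1) = 1
D(3) = 2 x (D(2) + D(1)) = 2 x (1 + 0)

Final answer: D(3) = 2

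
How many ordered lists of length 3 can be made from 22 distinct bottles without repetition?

P(22,3) = 22!/(22-3)! = 22!/19!.

Final answer: P(22,3) = 9240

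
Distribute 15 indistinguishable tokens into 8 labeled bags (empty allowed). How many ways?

Stars and bars: C(n+k-1, k-1) = C(22,7).

Final answer: C(22,7) = 170544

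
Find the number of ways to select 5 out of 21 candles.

C(21,5) = 21!/(5! x (21-5)!).

Final answer: C(21,5) = 20349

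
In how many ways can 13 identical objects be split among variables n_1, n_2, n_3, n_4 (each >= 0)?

Stars and bars with 13 stars and 3 bars:
C(13+4-1, 4-1) = C(16,3).

Final answer: C(16,3) = 560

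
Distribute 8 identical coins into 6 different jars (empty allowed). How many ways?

Stars and bars: C(n+k-1, k-1) = C(13,5).

Final answer: C(13,5) = 1287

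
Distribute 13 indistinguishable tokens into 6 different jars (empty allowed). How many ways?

Stars and bars: C(n+k-1, k-1) = C(18,5).

Final answer: C(18,5) = 8568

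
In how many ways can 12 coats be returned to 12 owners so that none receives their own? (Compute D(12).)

Use the recurrence D(n) = (n-1)(D(n-1) + D(n-2)) with D(0)=1, D(1)=0.
D(2) = 1 x (0 + 1) = 1
D(3) = 2 x (1 + 0) = 2
D(4) = 3 x (2 + 1) = 9
D(5) = 4 x (9 + 2) = 44
D(6) = 5 x (44 + 9) = 265
D(7) = 6 x (265 + 44) = 1854
D(8) = 7 x (1854 + 265) = 14833
D(9) = 8 x (14833 + 1854) = 133496
D(10) = 9 x (133496 + 14833) = 1334961
D(11) = 10 x (1334961 + 133496) = 14684570
D(12) = 11 x (D(11) + D(10)) = 11 x (14684570 + 1334961)

Final answer: D(12) = 176214841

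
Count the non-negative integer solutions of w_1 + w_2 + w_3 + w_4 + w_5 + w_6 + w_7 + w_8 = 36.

Stars and bars with 36 stars and 7 bars:
C(36+8-1, 8-1) = C(43,7).

Final answer: C(43,7) = 32224114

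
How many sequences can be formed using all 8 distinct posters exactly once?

The number of ways to arrange 8 distinct objects is 8!.

Final answer: 8! = 40320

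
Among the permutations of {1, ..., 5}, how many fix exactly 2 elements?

Choose which 2 elements are fixed: C(5,2) = 10.
Derange the remaining 3 using D(j) = (j-1)(D(j-1) + D(j-2)), D(0)=1, D(1)=0: D(2)=1, D(3)=2.
Total: 10 x 2.

Final answer: C(5,2) D(3) = 20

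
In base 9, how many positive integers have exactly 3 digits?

These are the integers in [9^2, 9^3), so the count is 9^3 - 9^2 = 8 x 9^2.

Final answer: 648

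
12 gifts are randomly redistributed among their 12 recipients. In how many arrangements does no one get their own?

D(n) = (n-1)(D(n-1) + D(n-2)), D(0)=1, D(1)=0.
D(2) = 1 x (0 + 1) = 1
D(3) = 2 x (1 + 0) = 2
D(4) = 3 x (2 + 1) = 9
D(5) = 4 x (9 + 2) = 44
D(6) = 5 x (44 + 9) = 265
D(7) = 6 x (265 + 44) = 1854
D(8) = 7 x (1854 + 265) = 14833
D(9) = 8 x (14833 + 1854) = 133496
D(10) = 9 x (133496 + 14833) = 1334961
D(11) = 10 x (1334961 + 133496) = 14684570
D(12) = 11 x (D(11) + D(10)) = 11 x (14684570 + 1334961)

Final answer: D(12) = 176214841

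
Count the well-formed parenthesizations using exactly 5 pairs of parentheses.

This is a standard Catalan-number count: the answer is C_n. Here n = 5 (pairs).
C_n = C(2n,n) - C(2n,n+1), so C_{5} = C(10,5) - C(10,6) = 252 - 210.

Final answer: C_{5} = 42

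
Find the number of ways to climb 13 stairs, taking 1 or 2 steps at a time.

Let f(n) count the ways. The last step is size 1 or 2, so f(n) = f(n-1) + f(n-2) with f(1)=1, f(2)=2.
Building up term by term: f(1)=1, f(2)=2, f(3)=3, f(4)=5, f(5)=8, f(6)=13, f(7)=21, f(8)=34, f(9)=55, f(10)=89, f(11)=144, f(12)=233, f(13)=377.

Final answer: 377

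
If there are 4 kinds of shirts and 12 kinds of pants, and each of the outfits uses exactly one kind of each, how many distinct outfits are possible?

By the multiplication principle: 4 x 12.

Final answer: 48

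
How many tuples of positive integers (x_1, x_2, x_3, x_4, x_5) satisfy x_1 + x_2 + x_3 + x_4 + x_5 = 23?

Substitute x'_i = x_i - 1 (so x'_i >= 0). Then sum x'_i = 23 - 5 = 18.
Stars and bars: C(18+5-1, 5-1) = C(22,4).

Final answer: C(22,4) = 7315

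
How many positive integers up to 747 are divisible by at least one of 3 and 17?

Multiples of 3: 249. Multiples of 17: 43. Of both (lcm=51): 14.
By inclusion-exclusion: 249 + 43 - 14.

Final answer: 278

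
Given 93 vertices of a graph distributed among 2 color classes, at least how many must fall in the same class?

By pigeonhole with 93 objects and 2 categories: ceiling(93/2).

Final answer: 47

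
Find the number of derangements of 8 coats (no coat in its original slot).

Use the recurrence D(n) = (n-1)(D(n-1) + D(n-2)) with D(0)=1, D(1)=0.
D(2) = 1 x (0 + 1) = 1
D(3) = 2 x (1 + 0) = 2
D(4) = 3 x (2 + 1) = 9
D(5) = 4 x (9 + 2) = 44
D(6) = 5 x (44 + 9) = 265
D(7) = 6 x (265 + 44) = 1854
D(8) = 7 x (D(7) + D(6)) = 7 x (1854 + 265)

Final answer: D(8) = 14833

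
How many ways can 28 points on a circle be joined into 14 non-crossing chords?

This is a standard Catalan-number count: the answer is C_n. Here n = 28/2 = 14.
C_n = (2n)!/(n!(n+1)!), so C_{14} = 28!/(14! x 15!) = C(28,14)/15 = 40116600/15.

Final answer: C_{14} = 2674440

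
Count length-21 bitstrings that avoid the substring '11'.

Let a(n) count valid strings. If the last bit is 0 the prefix is any valid string of length n-1; if it is 1 the string must end in 01 with a valid prefix of length n-2. So a(n) = a(n-1) + a(n-2), a(1)=2, a(2)=3.
Building up term by term: a(1)=2, a(2)=3, a(3)=5, a(4)=8, a(5)=13, a(6)=21, a(7)=34, a(8)=55, a(9)=89, a(10)=144, a(11)=233, a(12)=377, a(13)=610, a(14)=987, a(15)=1597, a(16)=2584, a(17)=4181, a(18)=6765, a(19)=10946, a(20)=17711, a(21)=28657.

Final answer: 28657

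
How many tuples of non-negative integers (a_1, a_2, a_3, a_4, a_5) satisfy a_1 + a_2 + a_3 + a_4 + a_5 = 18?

Stars and bars with 18 stars and 4 bars:
C(18+5-1, 5-1) = C(22,4).

Final answer: C(22,4) = 7315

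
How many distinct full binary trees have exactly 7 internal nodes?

This is counted by the nth Catalan number C_n. Here n = 7.
C_n = C(2n,n)/(n+1), so C_{7} = C(14,7)/8 = 3432/8.

Final answer: C_{7} = 429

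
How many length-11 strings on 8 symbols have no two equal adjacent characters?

First character: 8 choices. Each subsequent: 7 choices (must differ from the previous one).
Total: 8 x 7^10.

Final answer: 8 x 7^{10} = 2259801992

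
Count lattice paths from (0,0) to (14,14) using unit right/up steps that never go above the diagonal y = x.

Total monotonic paths to (14,14): C(28,14) = 40116600.
A path is bad iff it touches y = x + 1; reflecting its initial segment maps bad paths bijectively onto all paths to (13,15), of which there are C(28,15) = 37442160.
Valid Dyck paths: 40116600 - 37442160.
(Check: C(28,14) - C(28,15) = C(28,14)/15, the Catalan number C_{14}.)

Final answer: C_{14} = 2674440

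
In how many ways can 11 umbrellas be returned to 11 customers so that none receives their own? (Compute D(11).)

D(n) = (n-1)(D(n-1) + D(n-2)), D(0)=1, D(1)=0.
D(2) = 1 x (0 + 1) = 1
D(3) = 2 x (1 + 0) = 2
D(4) = 3 x (2 + 1) = 9
D(5) = 4 x (9 + 2) = 44
D(6) = 5 x (44 + 9) = 265
D(7) = 6 x (265 + 44) = 1854
D(8) = 7 x (1854 + 265) = 14833
D(9) = 8 x (14833 + 1854) = 133496
D(10) = 9 x (133496 + 14833) = 1334961
D(11) = 10 x (D(10) + D(9)) = 10 x (1334961 + 133496)

Final answer: D(11) = 14684570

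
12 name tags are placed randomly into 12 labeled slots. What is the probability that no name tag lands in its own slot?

Use the recurrence D(n) = (n-1)(D(n-1) + D(n-2)) with D(0)=1, D(1)=0.
Building up: D(2)=1, D(3)=2, D(4)=9, D(5)=44, D(6)=265, D(7)=1854, D(8)=14833, D(9)=133496, D(10)=1334961, D(11)=14684570, D(12)=176214841.
Total arrangements: 12! = 479001600.
Probability = D(12)/12! = 16019531/43545600.

Final answer: D(12)/12! = 176214841/479001600 = 0.367879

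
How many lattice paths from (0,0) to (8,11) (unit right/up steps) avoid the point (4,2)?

Total paths to (8,11): C(19,11) = 75582.
Paths through (4,2): C(6,2) x C(13,9) = 10725.
Avoiding (4,2): 75582 - 10725.

Final answer: 64857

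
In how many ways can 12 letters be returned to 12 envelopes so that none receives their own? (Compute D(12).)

Use the recurrence D(n) = (n-1)(D(n-1) + D(n-2)) with D(0)=1, D(1)=0.
D(2) = 1 x (0 + 1) = 1
D(3) = 2 x (1 + 0) = 2
D(4) = 3 x (2 + 1) = 9
D(5) = 4 x (9 + 2) = 44
D(6) = 5 x (44 + 9) = 265
D(7) = 6 x (265 + 44) = 1854
D(8) = 7 x (1854 + 265) = 14833
D(9) = 8 x (14833 + 1854) = 133496
D(10) = 9 x (133496 + 14833) = 1334961
D(11) = 10 x (1334961 + 133496) = 14684570
D(12) = 11 x (D(11) + D(10)) = 11 x (14684570 + 1334961)

Final answer: D(12) = 176214841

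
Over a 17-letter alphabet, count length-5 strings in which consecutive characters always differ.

First character: 17 choices. Each subsequent: 16 choices (must differ from the previous one).
Total: 17 x 16^4.

Final answer: 17 x 16^{4} = 1114112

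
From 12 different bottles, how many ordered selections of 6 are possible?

P(12,6) = 12!/(12-6)! = 12!/6!.

Final answer: P(12,6) = 665280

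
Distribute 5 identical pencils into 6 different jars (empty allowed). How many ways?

Stars and bars: C(n+k-1, k-1) = C(10,5).

Final answer: C(10,5) = 252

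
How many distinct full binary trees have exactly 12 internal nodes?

This is a standard Catalan-number count: the answer is C_n. Here n = 12.
C_n = C(2n,n)/(n+1), so C_{12} = C(24,12)/13 = 2704156/13.

Final answer: C_{12} = 208012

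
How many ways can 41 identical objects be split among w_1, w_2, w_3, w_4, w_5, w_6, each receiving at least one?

Substitute w'_i = w_i - 1 (so w'_i >= 0). Then sum w'_i = 41 - 6 = 35.
Stars and bars: C(35+6-1, 6-1) = C(40,5).

Final answer: C(40,5) = 658008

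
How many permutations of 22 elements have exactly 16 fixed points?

Choose which 16 elements are fixed: C(22,16) = 74613.
Derange the remaining 6 using D(j) = (j-1)(D(j-1) + D(j-2)), D(0)=1, D(1)=0: D(2)=1, D(3)=2, D(4)=9, D(5)=44, D(6)=265.
Total: 74613 x 265.

Final answer: C(22,16) D(6) = 19772445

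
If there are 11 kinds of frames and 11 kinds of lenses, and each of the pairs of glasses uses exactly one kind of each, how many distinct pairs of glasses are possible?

By the multiplication principle: 11 x 11.

Final answer: 121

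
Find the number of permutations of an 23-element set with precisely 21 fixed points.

Choose which 21 elements are fixed: C(23,21) = 253.
Derange the remaining 2 using D(j) = (j-1)(D(j-1) + D(j-2)), D(0)=1, D(1)=0: D(2)=1.
Total: 253 x 1.

Final answer: C(23,21) D(2) = 253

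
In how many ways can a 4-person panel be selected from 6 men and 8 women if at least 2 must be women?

Sum over valid woman counts:
C(8,2)C(6,2) = 420
C(8,3)C(6,1) = 336
C(8,4)C(6,0) = 70
Total: 420 + 336 + 70.

Final answer: 826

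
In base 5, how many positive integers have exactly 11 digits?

These are the integers in [5^10, 5^11), so the count is 5^11 - 5^10 = 4 x 5^10.

Final answer: 39062500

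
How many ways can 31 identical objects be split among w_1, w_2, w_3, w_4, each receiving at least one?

Substitute w'_i = w_i - 1 (so w'_i >= 0). Then sum w'_i = 31 - 4 = 27.
Stars and bars: C(27+4-1, 4-1) = C(30,3).

Final answer: C(30,3) = 4060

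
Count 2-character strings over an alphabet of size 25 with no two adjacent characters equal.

First character: 25 choices. Each subsequent: 24 choices (must differ from the previous one).
Total: 25 x 24^1.

Final answer: 25 x 24^{1} = 600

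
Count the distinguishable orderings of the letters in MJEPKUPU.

Letters (E:1, J:1, K:1, M:1, P:2, U:2). Total letters: 8.
Permutations = 8!/(2! x 2!).

Final answer: 10080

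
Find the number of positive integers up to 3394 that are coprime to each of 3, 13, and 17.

|div by 3|=1131, |div by 13|=261, |div by 17|=199.
|div by 3&13|=87, |div by 3&17|=66, |div by 13&17|=15, |div by all|=5.
By inclusion-exclusion, divisible by at least one: 1131+261+199-87-66-15+5 = 1428.
Not divisible by any: 3394 - 1428.

Final answer: 1966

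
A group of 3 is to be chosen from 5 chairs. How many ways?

C(5,3) = 5!/(3! x (5-3)!).

Final answer: C(5,3) = 10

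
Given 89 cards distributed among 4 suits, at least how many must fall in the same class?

By pigeonhole with 89 objects and 4 categories: ceiling(89/4).

Final answer: 23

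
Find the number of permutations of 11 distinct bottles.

The number of ways to arrange 11 distinct objects is 11!.

Final answer: 11! = 39916800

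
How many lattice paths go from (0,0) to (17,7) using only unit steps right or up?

Each path has 17 right steps and 7 up steps in some order (24 steps total).
Choose which 7 of the 24 steps are up: C(24,7).

Final answer: C(24,7) = 346104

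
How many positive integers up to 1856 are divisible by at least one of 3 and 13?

Multiples of 3: 618. Multiples of 13: 142. Of both (lcm=39): 47.
By inclusion-exclusion: 618 + 142 - 47.

Final answer: 713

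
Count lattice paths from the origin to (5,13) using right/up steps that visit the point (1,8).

Paths (0,0)->(1,8): C(9,8) = 9.
Paths (1,8)->(5,13): C(9,5) = 126.
By multiplication principle: 9 x 126.

Final answer: 1134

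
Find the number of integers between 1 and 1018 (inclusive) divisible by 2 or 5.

Multiples of 2: 509. Multiples of 5: 203. Of both (lcm=10): 101.
By inclusion-exclusion: 509 + 203 - 101.

Final answer: 611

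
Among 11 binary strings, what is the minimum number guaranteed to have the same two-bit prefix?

There are 4 possible values for two-bit prefix. With 11 binary strings and 4 categories, by pigeonhole: ceiling(11/4).

Final answer: 3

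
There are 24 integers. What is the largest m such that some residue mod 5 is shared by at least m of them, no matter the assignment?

There are 5 possible values for residue mod 5. With 24 integers and 5 categories, by pigeonhole: ceiling(24/5).

Final answer: 5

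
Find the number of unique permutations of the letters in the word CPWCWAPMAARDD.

Letters (A:3, C:2, D:2, M:1, P:2, R:1, W:2). Total letters: 13.
Permutations = 13!/(3! x 2! x 2! x 2! x 2!).

Final answer: 64864800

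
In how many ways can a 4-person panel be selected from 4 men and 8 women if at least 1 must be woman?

Sum over valid woman counts:
C(8,1)C(4,3) = 32
C(8,2)C(4,2) = 168
C(8,3)C(4,1) = 224
C(8,4)C(4,0) = 70
Total: 32 + 168 + 224 + 70.

Final answer: 494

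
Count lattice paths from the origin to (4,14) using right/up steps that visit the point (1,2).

Paths (0,0)->(1,2): C(3,2) = 3.
Paths (1,2)->(4,14): C(15,12) = 455.
By multiplication principle: 3 x 455.

Final answer: 1365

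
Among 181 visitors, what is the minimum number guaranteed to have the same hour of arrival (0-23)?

There are 24 possible values for hour of arrival (0-23). With 181 visitors and 24 categories, by pigeonhole: ceiling(181/24).

Final answer: 8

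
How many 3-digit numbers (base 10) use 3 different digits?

First digit: 9 (not 0). Second: 9 (not first). Third: 8, etc.
Total: 9 x 9 x 8.

Final answer: 648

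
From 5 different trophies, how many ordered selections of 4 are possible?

P(5,4) = 5!/(5-4)! = 5!/1!.

Final answer: P(5,4) = 120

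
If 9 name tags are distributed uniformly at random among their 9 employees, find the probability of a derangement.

Derangements satisfy D(n) = (n-1)(D(n-1) + D(n-2)), starting from D(0)=1, D(1)=0.
Building up: D(2)=1, D(3)=2, D(4)=9, D(5)=44, D(6)=265, D(7)=1854, D(8)=14833, D(9)=133496.
Total arrangements: 9! = 362880.
Probability = D(9)/9! = 16687/45360.

Final answer: D(9)/9! = 133496/362880 = 0.367879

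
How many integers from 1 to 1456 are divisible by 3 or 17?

Multiples of 3: 485. Multiples of 17: 85. Of both (lcm=51): 28.
By inclusion-exclusion: 485 + 85 - 28.

Final answer: 542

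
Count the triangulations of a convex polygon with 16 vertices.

The structures are counted by the Catalan number C_n. Here n = 16 - 2 = 14.
Using C_0 = 1 and C_(k+1) = C_k x 2(2k+1)/(k+2), build up term by term: C_1=1, C_2=2, C_3=5, C_4=14, C_5=42, C_6=132, C_7=429, C_8=1430, C_9=4862, C_10=16796, C_11=58786, C_12=208012, C_13=742900, C_14=2674440.

Final answer: C_{14} = 2674440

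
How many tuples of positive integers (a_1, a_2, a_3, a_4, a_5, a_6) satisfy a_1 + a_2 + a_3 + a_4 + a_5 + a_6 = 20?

Substitute a'_i = a_i - 1 (so a'_i >= 0). Then sum a'_i = 20 - 6 = 14.
Stars and bars: C(14+6-1, 6-1) = C(19,5).

Final answer: C(19,5) = 11628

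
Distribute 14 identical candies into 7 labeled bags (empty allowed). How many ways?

Stars and bars: C(n+k-1, k-1) = C(20,6).

Final answer: C(20,6) = 38760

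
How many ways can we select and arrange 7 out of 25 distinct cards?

P(25,7) = 25!/(25-7)! = 25!/18!.

Final answer: P(25,7) = 2422728000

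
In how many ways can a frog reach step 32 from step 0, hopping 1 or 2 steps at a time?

Let f(n) count the ways. The last step is size 1 or 2, so f(n) = f(n-1) + f(n-2) with f(1)=1, f(2)=2.
Computing successive values: f(1)=1, f(2)=2, f(3)=3, f(4)=5, f(5)=8, f(6)=13, f(7)=21, f(8)=34, f(9)=55, f(10)=89, f(11)=144, f(12)=233, f(13)=377, f(14)=610, f(15)=987, f(16)=1597, f(17)=2584, f(18)=4181, f(19)=6765, f(20)=10946, f(21)=17711, f(22)=28657, f(23)=46368, f(24)=75025, f(25)=121393, f(26)=196418, f(27)=317811, f(28)=514229, f(29)=832040, f(30)=1346269, f(31)=2178309, f(32)=3524578.

Final answer: 3524578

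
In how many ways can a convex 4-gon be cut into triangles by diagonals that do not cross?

This is a standard Catalan-number count: the answer is C_n. Here n = 4 - 2 = 2.
C_n = C(2n,n)/(n+1), so C_{2} = C(4,2)/3 = 6/3.

Final answer: C_{2} = 2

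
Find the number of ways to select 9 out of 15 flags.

C(15,9) = 15!/(9! x 6!).

Final answer: \binom{15}{9} = 5005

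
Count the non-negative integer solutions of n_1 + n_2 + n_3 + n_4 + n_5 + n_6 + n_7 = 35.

Stars and bars with 35 stars and 6 bars:
C(35+7-1, 7-1) = C(41,6).

Final answer: C(41,6) = 4496388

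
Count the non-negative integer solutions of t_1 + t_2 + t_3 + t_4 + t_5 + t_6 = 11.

Stars and bars with 11 stars and 5 bars:
C(11+6-1, 6-1) = C(16,5).

Final answer: C(16,5) = 4368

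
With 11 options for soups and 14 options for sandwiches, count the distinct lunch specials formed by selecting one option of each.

By the multiplication principle: 11 x 14.

Final answer: 154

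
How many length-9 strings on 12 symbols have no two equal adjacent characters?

First character: 12 choices. Each subsequent: 11 choices (must differ from the previous one).
Total: 12 x 11^8.

Final answer: 12 x 11^{8} = 2572306572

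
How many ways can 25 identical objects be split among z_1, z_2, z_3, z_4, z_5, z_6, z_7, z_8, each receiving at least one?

Substitute z'_i = z_i - 1 (so z'_i >= 0). Then sum z'_i = 25 - 8 = 17.
Stars and bars: C(17+8-1, 8-1) = C(24,7).

Final answer: C(24,7) = 346104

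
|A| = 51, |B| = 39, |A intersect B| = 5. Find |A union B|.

|A union B| = |A| + |B| - |A intersect B| = 51 + 39 - 5.

Final answer: 85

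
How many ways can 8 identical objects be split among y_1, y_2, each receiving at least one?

Substitute y'_i = y_i - 1 (so y'_i >= 0). Then sum y'_i = 8 - 2 = 6.
Stars and bars: C(6+2-1, 2-1) = C(7,1).

Final answer: C(7,1) = 7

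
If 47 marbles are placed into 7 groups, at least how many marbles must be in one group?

By the pigeonhole principle: ceiling(47/7).

Final answer: 7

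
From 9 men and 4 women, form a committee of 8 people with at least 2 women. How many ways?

Sum over valid woman counts:
C(4,2)C(9,6) = 504
C(4,3)C(9,5) = 504
C(4,4)C(9,4) = 126
Total: 504 + 504 + 126.

Final answer: 1134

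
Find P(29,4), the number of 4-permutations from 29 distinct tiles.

P(29,4) = 29!/(29-4)! = 29!/25!.

Final answer: P(29,4) = 570024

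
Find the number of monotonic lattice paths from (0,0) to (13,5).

Each path has 13 right steps and 5 up steps in some order (18 steps total).
Choose which 5 of the 18 steps are up: C(18,5).

Final answer: C(18,5) = 8568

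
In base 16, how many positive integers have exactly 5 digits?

These are the integers in [16^4, 16^5), so the count is 16^5 - 16^4 = 15 x 16^4.

Final answer: 983040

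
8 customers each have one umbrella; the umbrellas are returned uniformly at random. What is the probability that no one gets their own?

D(n) = (n-1)(D(n-1) + D(n-2)), D(0)=1, D(1)=0.
Building up: D(2)=1, D(3)=2, D(4)=9, D(5)=44, D(6)=265, D(7)=1854, D(8)=14833.
Total arrangements: 8! = 40320.
Probability = D(8)/8! = 2119/5760.

Final answer: D(8)/8! = 14833/40320 = 0.367882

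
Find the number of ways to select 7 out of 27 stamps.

C(27,7) = 27!/(7! x 20!).

Final answer: \binom{27}{7} = 888030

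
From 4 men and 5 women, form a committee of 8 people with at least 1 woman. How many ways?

Sum over valid woman counts:
C(5,4)C(4,4) = 5
C(5,5)C(4,3) = 4
Total: 5 + 4.

Final answer: 9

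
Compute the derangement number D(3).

Use the recurrence D(n) = (n-1)(D(n-1) + D(n-2)) with D(0)=1, D(1)=0.
D(2) = 1 x (0 + 1) = 1
D(3) = 2 x (D(2) + D(1)) = 2 x (1 + 0)

Final answer: D(3) = 2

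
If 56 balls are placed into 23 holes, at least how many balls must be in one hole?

By the pigeonhole principle: ceiling(56/23).

Final answer: 3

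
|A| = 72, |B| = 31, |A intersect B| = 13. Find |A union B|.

|A union B| = |A| + |B| - |A intersect B| = 72 + 31 - 13.

Final answer: 90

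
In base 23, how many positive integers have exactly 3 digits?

In base 23, the leading digit has 22 choices (1..22); each of the remaining 2 digits has 23 choices.
Total: 22 x 23^2.

Final answer: 11638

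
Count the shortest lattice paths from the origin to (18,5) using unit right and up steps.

Each path has 18 right steps and 5 up steps in some order (23 steps total).
Choose which 5 of the 23 steps are up: C(23,5).

Final answer: C(23,5) = 33649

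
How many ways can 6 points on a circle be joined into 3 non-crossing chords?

This is counted by the nth Catalan number C_n. Here n = 6/2 = 3.
C_n = (2n)!/(n!(n+1)!), so C_{3} = 6!/(3! x 4!) = C(6,3)/4 = 20/4.

Final answer: C_{3} = 5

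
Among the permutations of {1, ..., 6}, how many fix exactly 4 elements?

Choose which 4 elements are fixed: C(6,4) = 15.
Derange the remaining 2 using D(j) = (j-1)(D(j-1) + D(j-2)), D(0)=1, D(1)=0: D(2)=1.
Total: 15 x 1.

Final answer: C(6,4) D(2) = 15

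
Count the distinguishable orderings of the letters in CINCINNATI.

Letters (A:1, C:2, I:3, N:3, T:1). Total letters: 10.
Permutations = 10!/(3! x 3! x 2!).

Final answer: 50400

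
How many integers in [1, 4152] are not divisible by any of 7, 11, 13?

|div by 7|=593, |div by 11|=377, |div by 13|=319.
|div by 7&11|=53, |div by 7&13|=45, |div by 11&13|=29, |div by all|=4.
By inclusion-exclusion, divisible by at least one: 593+377+319-53-45-29+4 = 1166.
Not divisible by any: 4152 - 1166.

Final answer: 2986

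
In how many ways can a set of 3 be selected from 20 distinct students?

C(20,3) = 20!/(3! x (20-3)!).

Final answer: C(20,3) = 1140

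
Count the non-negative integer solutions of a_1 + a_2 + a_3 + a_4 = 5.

Stars and bars with 5 stars and 3 bars:
C(5+4-1, 4-1) = C(8,3).

Final answer: C(8,3) = 56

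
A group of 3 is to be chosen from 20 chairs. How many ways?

C(20,3) = 20!/(3! x 17!).

Final answer: \binom{20}{3} = 1140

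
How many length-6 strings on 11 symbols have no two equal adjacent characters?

First character: 11 choices. Each subsequent: 10 choices (must differ from the previous one).
Total: 11 x 10^5.

Final answer: 11 x 10^{5} = 1100000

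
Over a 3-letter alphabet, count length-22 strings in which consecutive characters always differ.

Let g(n) count such strings. g(1) = 3, and each valid string of length n-1 extends in 2 ways (any symbol but the last), so g(n) = 2 g(n-1).
Total: g(22) = 3 x 2^21.

Final answer: 3 x 2^{21} = 6291456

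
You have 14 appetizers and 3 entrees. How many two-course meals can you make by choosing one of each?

By the multiplication principle: 14 x 3.

Final answer: 42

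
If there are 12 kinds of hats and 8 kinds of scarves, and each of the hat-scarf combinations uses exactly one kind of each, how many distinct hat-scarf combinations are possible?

By the multiplication principle: 12 x 8.

Final answer: 96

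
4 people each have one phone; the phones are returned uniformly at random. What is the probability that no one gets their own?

Use the recurrence D(n) = (n-1)(D(n-1) + D(n-2)) with D(0)=1, D(1)=0.
Building up: D(2)=1, D(3)=2, D(4)=9.
Total arrangements: 4! = 24.
Probability = D(4)/4! = 3/8.

Final answer: D(4)/4! = 9/24 = 0.375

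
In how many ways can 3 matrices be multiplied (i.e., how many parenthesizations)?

This is counted by the nth Catalan number C_n. Here n = 3 - 1 = 2.
C_n = C(2n,n) - C(2n,n+1), so C_{2} = C(4,2) - C(4,3) = 6 - 4.

Final answer: C_{2} = 2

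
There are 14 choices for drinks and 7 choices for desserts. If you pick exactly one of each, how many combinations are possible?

By the multiplication principle: 14 x 7.

Final answer: 98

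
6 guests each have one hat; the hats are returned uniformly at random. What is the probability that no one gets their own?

Derangements satisfy D(n) = (n-1)(D(n-1) + D(n-2)), starting from D(0)=1, D(1)=0.
Building up: D(2)=1, D(3)=2, D(4)=9, D(5)=44, D(6)=265.
Total arrangements: 6! = 720.
Probability = D(6)/6! = 53/144.

Final answer: D(6)/6! = 265/720 = 0.368056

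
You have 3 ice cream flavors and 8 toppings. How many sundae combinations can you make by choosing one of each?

By the multiplication principle: 3 x 8.

Final answer: 24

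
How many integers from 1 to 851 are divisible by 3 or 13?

Multiples of 3: 283. Multiples of 13: 65. Of both (lcm=39): 21.
By inclusion-exclusion: 283 + 65 - 21.

Final answer: 327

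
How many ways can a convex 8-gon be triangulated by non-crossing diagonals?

This is counted by the nth Catalan number C_n. Here n = 8 - 2 = 6.
Using C_0 = 1 and C_(k+1) = C_k x 2(2k+1)/(k+2), build up term by term: C_1=1, C_2=2, C_3=5, C_4=14, C_5=42, C_6=132.

Final answer: C_{6} = 132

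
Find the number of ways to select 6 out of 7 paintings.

C(7,6) = 7!/(6! x (7-6)!).

Final answer: C(7,6) = 7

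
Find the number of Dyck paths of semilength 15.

Total monotonic paths to (15,15): C(30,15) = 155117520.
By the reflection principle, paths that go above the diagonal number C(30,16) = 145422675.
Valid Dyck paths: 155117520 - 145422675.
(These counts are the Catalan numbers.)

Final answer: C_{15} = 9694845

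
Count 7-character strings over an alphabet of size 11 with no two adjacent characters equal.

Let g(n) count such strings. g(1) = 11, and each valid string of length n-1 extends in 10 ways (any symbol but the last), so g(n) = 10 g(n-1).
Total: g(7) = 11 x 10^6.

Final answer: 11 x 10^{6} = 11000000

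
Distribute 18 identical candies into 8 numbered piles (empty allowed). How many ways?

Stars and bars: C(n+k-1, k-1) = C(25,7).

Final answer: C(25,7) = 480700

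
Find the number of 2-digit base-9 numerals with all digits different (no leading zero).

First digit: 8 (nonzero). Second: 8 (not first). Third: 7, etc.
Total: 8 x 8.

Final answer: 64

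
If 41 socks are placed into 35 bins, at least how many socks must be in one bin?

By the pigeonhole principle: ceiling(41/35).

Final answer: 2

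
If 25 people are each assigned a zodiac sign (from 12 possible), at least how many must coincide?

There are 12 possible values for zodiac sign. With 25 people and 12 categories, by pigeonhole: ceiling(25/12).

Final answer: 3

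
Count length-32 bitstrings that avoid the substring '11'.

A valid string ends in 0 (append to any length-(n-1) valid string) or in 01 (append to any length-(n-2) valid string), so a(n) = a(n-1) + a(n-2) with a(1)=2, a(2)=3.
Iterating the recurrence: a(1)=2, a(2)=3, a(3)=5, a(4)=8, a(5)=13, a(6)=21, a(7)=34, a(8)=55, a(9)=89, a(10)=144, a(11)=233, a(12)=377, a(13)=610, a(14)=987, a(15)=1597, a(16)=2584, a(17)=4181, a(18)=6765, a(19)=10946, a(20)=17711, a(21)=28657, a(22)=46368, a(23)=75025, a(24)=121393, a(25)=196418, a(26)=317811, a(27)=514229, a(28)=832040, a(29)=1346269, a(30)=2178309, a(31)=3524578, a(32)=5702887.

Final answer: 5702887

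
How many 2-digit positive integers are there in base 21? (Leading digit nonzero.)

Leading digit: 20 options (nonzero). Other 1 digit(s): 21 options each.
Total: 20 x 21^1.

Final answer: 420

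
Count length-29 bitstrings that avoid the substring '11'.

Classify by the final bit: ...0 gives a(n-1) strings, ...01 gives a(n-2) strings. Thus a(n) = a(n-1) + a(n-2) with a(1)=2, a(2)=3.
Building up term by term: a(1)=2, a(2)=3, a(3)=5, a(4)=8, a(5)=13, a(6)=21, a(7)=34, a(8)=55, a(9)=89, a(10)=144, a(11)=233, a(12)=377, a(13)=610, a(14)=987, a(15)=1597, a(16)=2584, a(17)=4181, a(18)=6765, a(19)=10946, a(20)=17711, a(21)=28657, a(22)=46368, a(23)=75025, a(24)=121393, a(25)=196418, a(26)=317811, a(27)=514229, a(28)=832040, a(29)=1346269.

Final answer: 1346269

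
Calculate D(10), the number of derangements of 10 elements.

Derangements satisfy D(n) = (n-1)(D(n-1) + D(n-2)), starting from D(0)=1, D(1)=0.
Building up: D(2)=1, D(3)=2, D(4)=9, D(5)=44, D(6)=265, D(7)=1854, D(8)=14833, D(9)=133496.
D(10) = 9 x (D(9) + D(8)) = 9 x (133496 + 14833).

Final answer: D(10) = 1334961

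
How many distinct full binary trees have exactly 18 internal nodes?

This is a standard Catalan-number count: the answer is C_n. Here n = 18.
C_n = C(2n,n) - C(2n,n+1), so C_{18} = C(36,18) - C(36,19) = 9075135300 - 8597496600.

Final answer: C_{18} = 477638700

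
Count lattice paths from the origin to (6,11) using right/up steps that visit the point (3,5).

Paths (0,0)->(3,5): C(8,5) = 56.
Paths (3,5)->(6,11): C(9,6) = 84.
By multiplication principle: 56 x 84.

Final answer: 4704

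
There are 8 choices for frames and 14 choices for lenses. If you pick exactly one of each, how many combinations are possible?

By the multiplication principle: 8 x 14.

Final answer: 112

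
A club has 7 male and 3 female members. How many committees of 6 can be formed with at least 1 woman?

Sum over valid woman counts:
C(3,1)C(7,5) = 63
C(3,2)C(7,4) = 105
C(3,3)C(7,3) = 35
Total: 63 + 105 + 35.

Final answer: 203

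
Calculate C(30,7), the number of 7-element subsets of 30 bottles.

C(30,7) = 30!/(7! x 23!).

Final answer: \binom{30}{7} = 2035800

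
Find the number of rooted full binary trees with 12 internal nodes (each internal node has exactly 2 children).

This is counted by the nth Catalan number C_n. Here n = 12.
C_n = C(2n,n)/(n+1), so C_{12} = C(24,12)/13 = 2704156/13.

Final answer: C_{12} = 208012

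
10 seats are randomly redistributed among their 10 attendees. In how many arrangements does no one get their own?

Use the recurrence D(n) = (n-1)(D(n-1) + D(n-2)) with D(0)=1, D(1)=0.
D(2) = 1 x (0 + 1) = 1
D(3) = 2 x (1 + 0) = 2
D(4) = 3 x (2 + 1) = 9
D(5) = 4 x (9 + 2) = 44
D(6) = 5 x (44 + 9) = 265
D(7) = 6 x (265 + 44) = 1854
D(8) = 7 x (1854 + 265) = 14833
D(9) = 8 x (14833 + 1854) = 133496
D(10) = 9 x (D(9) + D(8)) = 9 x (133496 + 14833)

Final answer: D(10) = 1334961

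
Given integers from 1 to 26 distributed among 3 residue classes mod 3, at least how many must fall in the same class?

By pigeonhole with 26 objects and 3 categories: ceiling(26/3).

Final answer: 9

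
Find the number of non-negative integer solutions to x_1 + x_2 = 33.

Stars and bars with 33 stars and 1 bars:
C(33+2-1, 2-1) = C(34,1).

Final answer: C(34,1) = 34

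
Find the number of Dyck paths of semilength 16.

Total monotonic paths to (16,16): C(32,16) = 601080390.
By the reflection principle, paths that go above the diagonal number C(32,17) = 565722720.
Valid Dyck paths: 601080390 - 565722720.
(This is the Catalan number C_{16}.)

Final answer: C_{16} = 35357670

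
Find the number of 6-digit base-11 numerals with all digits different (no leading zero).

First digit: 10 (nonzero). Second: 10 (not first). Third: 9, etc.
Total: 10 x 10 x 9 x 8 x 7 x 6.

Final answer: 302400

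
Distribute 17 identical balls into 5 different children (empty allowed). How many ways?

Stars and bars: C(n+k-1, k-1) = C(21,4).

Final answer: C(21,4) = 5985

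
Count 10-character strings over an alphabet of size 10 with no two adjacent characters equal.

First character: 10 choices. Each subsequent: 9 choices (must differ from the previous one).
Total: 10 x 9^9.

Final answer: 10 x 9^{9} = 3874204890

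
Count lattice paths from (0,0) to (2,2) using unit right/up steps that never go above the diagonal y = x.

Total monotonic paths to (2,2): C(4,2) = 6.
Paths that cross above y=x (reflection bijection): C(4,3) = 4.
Valid Dyck paths: 6 - 4.
(Equivalently, C_{2} = C(4,2)/3 = 6/3.)

Final answer: C_{2} = 2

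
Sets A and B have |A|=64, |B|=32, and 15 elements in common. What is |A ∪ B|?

|A union B| = |A| + |B| - |A intersect B| = 64 + 32 - 15.

Final answer: 81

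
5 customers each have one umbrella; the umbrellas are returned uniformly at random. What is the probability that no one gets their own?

Use the recurrence D(n) = (n-1)(D(n-1) + D(n-2)) with D(0)=1, D(1)=0.
Building up: D(2)=1, D(3)=2, D(4)=9, D(5)=44.
Total arrangements: 5! = 120.
Probability = D(5)/5! = 11/30.

Final answer: D(5)/5! = 44/120 = 0.366667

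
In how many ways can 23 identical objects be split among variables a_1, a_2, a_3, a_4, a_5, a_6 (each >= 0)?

Stars and bars with 23 stars and 5 bars:
C(23+6-1, 6-1) = C(28,5).

Final answer: C(28,5) = 98280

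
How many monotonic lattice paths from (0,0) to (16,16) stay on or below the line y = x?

Total monotonic paths to (16,16): C(32,16) = 601080390.
By the reflection principle, paths that go above the diagonal number C(32,17) = 565722720.
Valid Dyck paths: 601080390 - 565722720.
(This is the Catalan number C_{16}.)

Final answer: C_{16} = 35357670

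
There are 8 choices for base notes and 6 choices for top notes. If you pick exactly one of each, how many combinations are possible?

By the multiplication principle: 8 x 6.

Final answer: 48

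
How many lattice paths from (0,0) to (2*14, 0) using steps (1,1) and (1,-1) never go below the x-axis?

Total monotonic paths to (14,14): C(28,14) = 40116600.
By the reflection principle, paths that go above the diagonal number C(28,15) = 37442160.
Valid Dyck paths: 40116600 - 37442160.
(Check: C(28,14) - C(28,15) = C(28,14)/15, the Catalan number C_{14}.)

Final answer: C_{14} = 2674440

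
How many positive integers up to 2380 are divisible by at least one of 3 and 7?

Multiples of 3: 793. Multiples of 7: 340. Of both (lcm=21): 113.
By inclusion-exclusion: 793 + 340 - 113.

Final answer: 1020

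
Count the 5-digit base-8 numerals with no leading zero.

These are the integers in [8^4, 8^5), so the count is 8^5 - 8^4 = 7 x 8^4.

Final answer: 28672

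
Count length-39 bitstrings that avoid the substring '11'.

Classify by the final bit: ...0 gives a(n-1) strings, ...01 gives a(n-2) strings. Thus a(n) = a(n-1) + a(n-2) with a(1)=2, a(2)=3.
Computing successive values: a(1)=2, a(2)=3, a(3)=5, a(4)=8, a(5)=13, a(6)=21, a(7)=34, a(8)=55, a(9)=89, a(10)=144, a(11)=233, a(12)=377, a(13)=610, a(14)=987, a(15)=1597, a(16)=2584, a(17)=4181, a(18)=6765, a(19)=10946, a(20)=17711, a(21)=28657, a(22)=46368, a(23)=75025, a(24)=121393, a(25)=196418, a(26)=317811, a(27)=514229, a(28)=832040, a(29)=1346269, a(30)=2178309, a(31)=3524578, a(32)=5702887, a(33)=9227465, a(34)=14930352, a(35)=24157817, a(36)=39088169, a(37)=63245986, a(38)=102334155, a(39)=165580141.

Final answer: 165580141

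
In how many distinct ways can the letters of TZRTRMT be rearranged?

Letters (M:1, R:2, T:3, Z:1). Total letters: 7.
Permutations = 7!/(3! x 2!).

Final answer: 420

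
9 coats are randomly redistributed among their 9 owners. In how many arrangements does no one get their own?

Use the recurrence D(n) = (n-1)(D(n-1) + D(n-2)) with D(0)=1, D(1)=0.
D(2) = 1 x (0 + 1) = 1
D(3) = 2 x (1 + 0) = 2
D(4) = 3 x (2 + 1) = 9
D(5) = 4 x (9 + 2) = 44
D(6) = 5 x (44 + 9) = 265
D(7) = 6 x (265 + 44) = 1854
D(8) = 7 x (1854 + 265) = 14833
D(9) = 8 x (D(8) + D(7)) = 8 x (14833 + 1854)

Final answer: D(9) = 133496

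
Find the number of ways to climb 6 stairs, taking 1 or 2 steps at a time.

Condition on the final move: it is a 1-step (f(n-1) ways to get there) or a 2-step (f(n-2) ways), so f(n) = f(n-1) + f(n-2), with f(1)=1, f(2)=2.
Iterating the recurrence: f(1)=1, f(2)=2, f(3)=3, f(4)=5, f(5)=8, f(6)=13.

Final answer: 13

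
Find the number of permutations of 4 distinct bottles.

The number of ways to arrange 4 distinct objects is 4!.

Final answer: 4! = 24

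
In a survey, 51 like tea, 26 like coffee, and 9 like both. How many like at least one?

|A union B| = |A| + |B| - |A intersect B| = 51 + 26 - 9.

Final answer: 68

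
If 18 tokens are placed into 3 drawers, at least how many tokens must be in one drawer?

By the pigeonhole principle: ceiling(18/3).

Final answer: 6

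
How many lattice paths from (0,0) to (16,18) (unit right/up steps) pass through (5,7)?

Paths (0,0)->(5,7): C(12,7) = 792.
Paths (5,7)->(16,18): C(22,11) = 705432.
By multiplication principle: 792 x 705432.

Final answer: 558702144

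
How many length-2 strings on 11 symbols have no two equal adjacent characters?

First character: 11 choices. Each subsequent: 10 choices (must differ from the previous one).
Total: 11 x 10^1.

Final answer: 11 x 10^{1} = 110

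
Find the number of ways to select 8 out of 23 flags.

C(23,8) = 23!/(8! x (23-8)!).

Final answer: C(23,8) = 490314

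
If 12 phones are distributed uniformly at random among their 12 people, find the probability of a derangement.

Use the recurrence D(n) = (n-1)(D(n-1) + D(n-2)) with D(0)=1, D(1)=0.
Building up: D(2)=1, D(3)=2, D(4)=9, D(5)=44, D(6)=265, D(7)=1854, D(8)=14833, D(9)=133496, D(10)=1334961, D(11)=14684570, D(12)=176214841.
Total arrangements: 12! = 479001600.
Probability = D(12)/12! = 16019531/43545600.

Final answer: D(12)/12! = 176214841/479001600 = 0.367879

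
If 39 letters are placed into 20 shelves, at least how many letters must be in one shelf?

By the pigeonhole principle: ceiling(39/20).

Final answer: 2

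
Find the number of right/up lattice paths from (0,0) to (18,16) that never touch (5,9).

Total paths to (18,16): C(34,16) = 2203961430.
Paths through (5,9): C(14,9) x C(20,7) = 155195040.
Avoiding (5,9): 2203961430 - 155195040.

Final answer: 2048766390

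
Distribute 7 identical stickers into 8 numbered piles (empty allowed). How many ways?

Stars and bars: C(n+k-1, k-1) = C(14,7).

Final answer: C(14,7) = 3432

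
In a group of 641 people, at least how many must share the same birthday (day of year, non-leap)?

There are 365 possible values for birthday (day of year, non-leap). With 641 people and 365 categories, by pigeonhole: ceiling(641/365).

Final answer: 2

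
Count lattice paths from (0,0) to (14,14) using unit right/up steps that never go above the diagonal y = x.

Total monotonic paths to (14,14): C(28,14) = 40116600.
Paths that cross above y=x (reflection bijection): C(28,15) = 37442160.
Valid Dyck paths: 40116600 - 37442160.
(Equivalently, C_{14} = C(28,14)/15 = 40116600/15.)

Final answer: C_{14} = 2674440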